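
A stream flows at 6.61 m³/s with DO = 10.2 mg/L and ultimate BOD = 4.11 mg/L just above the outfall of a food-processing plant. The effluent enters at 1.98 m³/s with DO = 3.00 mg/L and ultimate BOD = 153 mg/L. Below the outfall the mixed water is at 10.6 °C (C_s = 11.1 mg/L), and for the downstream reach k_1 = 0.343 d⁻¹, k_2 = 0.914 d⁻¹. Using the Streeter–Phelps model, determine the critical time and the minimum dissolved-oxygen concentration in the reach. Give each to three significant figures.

t_c ≈ 1.51 d; minimum DO ≈ 2.51 mg/L

Mixed DO = (6.61×10.2 + 1.98×3.00)/(6.61+1.98) = 73.36/8.590 = 8.540 mg/L.
Mixed L₀ = (6.61×4.11 + 1.98×153)/(8.590) = 330.1/8.590 = 38.43 mg/L.
Initial deficit D₀ = C_s − DO₀ = 11.1 − 8.540 = 2.560 mg/L.
t_c = (1/0.5710) ln[(0.914/0.343)(1 − 2.560×0.5710/(0.343×38.43))] = 1.751 × ln(2.369) = 1.511 d.
D_c = (0.343/0.914) × 38.43 × e^(−0.343×1.511) = 0.3753 × 38.43 × 0.5956 = 8.590 mg/L.
Minimum DO = 11.1 − 8.590 = 2.510 mg/L.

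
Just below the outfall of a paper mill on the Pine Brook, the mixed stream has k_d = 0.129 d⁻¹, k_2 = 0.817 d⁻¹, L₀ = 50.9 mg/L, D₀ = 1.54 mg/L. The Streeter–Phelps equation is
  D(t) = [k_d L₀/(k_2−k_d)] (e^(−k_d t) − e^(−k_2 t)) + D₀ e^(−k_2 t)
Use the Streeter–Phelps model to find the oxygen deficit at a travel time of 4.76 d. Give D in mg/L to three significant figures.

D ≈ 5.00 mg/L

k_d L₀/(k_2−k_d) = 0.129×50.9/(0.817−0.129) = 6.566/0.6880 = 9.544 mg/L.
e^(−k_d t) = e^(−0.129×4.760) = 0.5412; e^(−k_2 t) = e^(−0.817×4.760) = 0.02047.
D = 9.544 × (0.5412 − 0.02047) + 1.54 × 0.02047 = 4.969 + 0.03152 = 5.001 mg/L.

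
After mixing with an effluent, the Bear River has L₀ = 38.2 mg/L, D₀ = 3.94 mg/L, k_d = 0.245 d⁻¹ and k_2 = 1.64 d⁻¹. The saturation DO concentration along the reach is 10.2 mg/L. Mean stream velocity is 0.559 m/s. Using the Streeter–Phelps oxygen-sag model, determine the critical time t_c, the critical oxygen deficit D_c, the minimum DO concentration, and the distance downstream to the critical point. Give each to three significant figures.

t_c ≈ 0.728 d; D_c ≈ 4.77 mg/L; min DO ≈ 5.43 mg/L; x_c ≈ 35.2 km

t_c = [1/(k_2−k_d)] ln[(k_2/k_d)(1 − D₀(k_2−k_d)/(k_d L₀))]
= [1/(1.64−0.245)] ln[(1.64/0.245)(1 − 3.94×1.395/(0.245×38.2))]
= (1/1.395) ln[6.694 × 0.4127] = 0.7168 × ln(2.763) = 0.7168 × 1.016 = 0.7285 d.
D_c = (k_d/k_2) L₀ e^(−k_d t_c) = (0.245/1.64) × 38.2 × e^(−0.245×0.7285) = 0.1494 × 38.2 × 0.8365 = 4.774 mg/L.
Minimum DO = C_s − D_c = 10.2 − 4.774 = 5.426 mg/L.
x_c = v t_c = 0.559 m/s × 0.7285 d × 86400 s/d = 35180 m ≈ 35.2 km.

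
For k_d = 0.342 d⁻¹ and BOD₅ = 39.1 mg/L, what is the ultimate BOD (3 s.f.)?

BOD₅ = L₀(1 − e^(−5k_d)) ⇒ L₀ = BOD₅ / (1 − e^(−5×0.342))
= 39.1 / (1 − 0.1809) = 39.1 / 0.8191 = 47.73 mg/L.

L₀ ≈ 47.7 mg/L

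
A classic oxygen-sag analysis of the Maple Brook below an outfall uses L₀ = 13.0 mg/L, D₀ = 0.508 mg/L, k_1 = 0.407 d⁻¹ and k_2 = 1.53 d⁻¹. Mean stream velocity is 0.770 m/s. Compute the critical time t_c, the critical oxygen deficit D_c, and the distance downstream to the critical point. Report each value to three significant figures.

With k_2/k_1 = 3.759 and 1 − D₀(k_2−k_1)/(k_1 L₀) = 0.8922,
t_c = ln(3.759 × 0.8922) / (1.53 − 0.407) = ln(3.354) / 1.123 = 1.210/1.123 = 1.078 d.
L(t_c) = L₀ e^(−k_1 t_c) = 13.0 × 0.6450 = 8.384 mg/L, and at the critical point k_2 D_c = k_1 L, so D_c = (0.407/1.53) × 8.384 = 2.230 mg/L.
x_c = v t_c = 0.770 m/s × 1.078 d × 86400 s/d = 71690 m ≈ 71.7 km.

t_c ≈ 1.08 d; D_c ≈ 2.23 mg/L; x_c ≈ 71.7 km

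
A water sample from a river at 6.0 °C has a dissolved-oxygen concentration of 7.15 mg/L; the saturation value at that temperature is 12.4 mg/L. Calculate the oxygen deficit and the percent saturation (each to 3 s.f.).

D = C_s − C = 12.4 − 7.15 = 5.25 mg/L.
% saturation = 7.15/12.4 × 100 = 57.7 %.

D ≈ 5.25 mg/L; 57.7 % saturation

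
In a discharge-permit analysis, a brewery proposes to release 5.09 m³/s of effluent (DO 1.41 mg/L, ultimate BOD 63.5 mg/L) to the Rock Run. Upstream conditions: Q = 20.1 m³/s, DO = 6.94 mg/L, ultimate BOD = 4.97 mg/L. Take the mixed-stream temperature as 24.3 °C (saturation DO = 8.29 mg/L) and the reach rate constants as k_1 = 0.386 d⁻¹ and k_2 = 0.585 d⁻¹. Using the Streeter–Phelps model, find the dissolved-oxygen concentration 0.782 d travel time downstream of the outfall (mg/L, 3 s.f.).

DO ≈ 3.26 mg/L

Mixed DO = (20.1×6.94 + 5.09×1.41)/(20.1+5.09) = 146.7/25.19 = 5.823 mg/L.
Mixed L₀ = (20.1×4.97 + 5.09×63.5)/(25.19) = 423.1/25.19 = 16.80 mg/L.
Initial deficit D₀ = C_s − DO₀ = 8.29 − 5.823 = 2.467 mg/L.
D(0.782) = [0.386×16.80/(0.585−0.386)](e^(−0.386×0.782) − e^(−0.585×0.782)) + 2.467 e^(−0.585×0.782)
= 32.58 × (0.7394 − 0.6329) + 2.467 × 0.6329 = 5.034 mg/L.
DO = 8.29 − 5.034 = 3.256 mg/L.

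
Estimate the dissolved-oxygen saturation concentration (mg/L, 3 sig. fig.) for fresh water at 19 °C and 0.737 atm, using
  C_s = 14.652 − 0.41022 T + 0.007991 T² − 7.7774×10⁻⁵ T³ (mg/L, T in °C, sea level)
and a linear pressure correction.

At sea level: C_s = 14.652 − 0.41022×19 + 0.007991×19² − 7.7774×10⁻⁵×19³ = 9.209 mg/L.
Pressure correction: C_s' = 9.209 × 0.737 = 6.787 mg/L.

C_s ≈ 6.79 mg/L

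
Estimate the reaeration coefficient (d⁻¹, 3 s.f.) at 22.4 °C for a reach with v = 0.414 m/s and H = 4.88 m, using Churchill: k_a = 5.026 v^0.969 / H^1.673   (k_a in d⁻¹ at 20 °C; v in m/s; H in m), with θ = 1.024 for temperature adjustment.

k_a(20) = 5.026 × 0.414^0.969 / 4.88^1.673 = 5.026 × 0.4255 / 14.18 = 0.1508 d⁻¹.
k_a(22.4) = 0.1508 × 1.024^(22.4−20) = 0.1508 × 1.059 = 0.1596 d⁻¹.

k_a ≈ 0.160 d⁻¹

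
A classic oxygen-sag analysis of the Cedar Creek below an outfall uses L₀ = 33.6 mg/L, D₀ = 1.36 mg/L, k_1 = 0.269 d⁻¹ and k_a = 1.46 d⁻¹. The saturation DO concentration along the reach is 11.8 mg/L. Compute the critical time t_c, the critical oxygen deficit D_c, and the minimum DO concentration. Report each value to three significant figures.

With k_a/k_1 = 5.428 and 1 − D₀(k_a−k_1)/(k_1 L₀) = 0.8208,
t_c = ln(5.428 × 0.8208) / (1.46 − 0.269) = ln(4.455) / 1.191 = 1.494/1.191 = 1.254 d.
D_c = (k_1/k_a) L₀ e^(−k_1 t_c) = (0.269/1.46) × 33.6 × e^(−0.269×1.254) = 0.1842 × 33.6 × 0.7136 = 4.418 mg/L.
Minimum DO = C_s − D_c = 11.8 − 4.418 = 7.382 mg/L.

t_c ≈ 1.25 d; D_c ≈ 4.42 mg/L; min DO ≈ 7.38 mg/L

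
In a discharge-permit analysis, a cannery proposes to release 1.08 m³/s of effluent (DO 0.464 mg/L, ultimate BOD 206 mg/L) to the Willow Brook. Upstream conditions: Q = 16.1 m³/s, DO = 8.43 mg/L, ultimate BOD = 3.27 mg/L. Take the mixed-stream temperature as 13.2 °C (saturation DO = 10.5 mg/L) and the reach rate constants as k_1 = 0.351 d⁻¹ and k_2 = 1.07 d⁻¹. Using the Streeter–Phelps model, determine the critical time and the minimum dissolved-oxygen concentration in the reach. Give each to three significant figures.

Mixed DO = (16.1×8.43 + 1.08×0.464)/(16.1+1.08) = 136.2/17.18 = 7.929 mg/L.
Mixed L₀ = (16.1×3.27 + 1.08×206)/(17.18) = 275.1/17.18 = 16.01 mg/L.
Initial deficit D₀ = C_s − DO₀ = 10.5 − 7.929 = 2.571 mg/L.
t_c = (1/0.7190) ln[(1.07/0.351)(1 − 2.571×0.7190/(0.351×16.01))] = 1.391 × ln(2.046) = 0.9957 d.
D_c = (0.351/1.07) × 16.01 × e^(−0.351×0.9957) = 0.3280 × 16.01 × 0.7051 = 3.704 mg/L.
Minimum DO = 10.5 − 3.704 = 6.796 mg/L.

t_c ≈ 0.996 d; minimum DO ≈ 6.80 mg/L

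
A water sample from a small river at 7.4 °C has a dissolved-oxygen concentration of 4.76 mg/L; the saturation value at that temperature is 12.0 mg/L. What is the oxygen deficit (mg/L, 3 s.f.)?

D = C_s − C = 12.0 − 4.76 = 7.24 mg/L.

D ≈ 7.24 mg/L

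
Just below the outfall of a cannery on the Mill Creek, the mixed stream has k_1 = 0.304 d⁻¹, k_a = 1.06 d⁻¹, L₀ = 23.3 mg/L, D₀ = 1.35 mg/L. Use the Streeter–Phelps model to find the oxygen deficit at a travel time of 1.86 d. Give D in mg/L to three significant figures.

k_1 L₀/(k_a−k_1) = 0.304×23.3/(1.06−0.304) = 7.083/0.7560 = 9.369 mg/L.
e^(−k_1 t) = e^(−0.304×1.860) = 0.5681; e^(−k_a t) = e^(−1.06×1.860) = 0.1392.
D = 9.369 × (0.5681 − 0.1392) + 1.35 × 0.1392 = 4.018 + 0.1880 = 4.206 mg/L.

D ≈ 4.21 mg/L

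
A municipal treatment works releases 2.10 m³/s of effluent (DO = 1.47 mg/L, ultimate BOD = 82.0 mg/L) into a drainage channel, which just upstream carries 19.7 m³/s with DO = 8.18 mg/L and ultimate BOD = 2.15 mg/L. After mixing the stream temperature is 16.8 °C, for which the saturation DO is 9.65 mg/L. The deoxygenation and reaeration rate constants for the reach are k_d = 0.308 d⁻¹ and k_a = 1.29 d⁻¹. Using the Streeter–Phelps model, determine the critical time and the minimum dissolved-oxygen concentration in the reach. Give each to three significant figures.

t_c ≈ 0.280 d; minimum DO ≈ 7.49 mg/L

Mixed DO = (19.7×8.18 + 2.10×1.47)/(19.7+2.10) = 164.2/21.80 = 7.534 mg/L.
Mixed L₀ = (19.7×2.15 + 2.10×82.0)/(21.80) = 214.6/21.80 = 9.842 mg/L.
Initial deficit D₀ = C_s − DO₀ = 9.65 − 7.534 = 2.116 mg/L.
t_c = (1/0.9820) ln[(1.29/0.308)(1 − 2.116×0.9820/(0.308×9.842))] = 1.018 × ln(1.317) = 0.2802 d.
D_c = (0.308/1.29) × 9.842 × e^(−0.308×0.2802) = 0.2388 × 9.842 × 0.9173 = 2.156 mg/L.
Minimum DO = 9.65 − 2.156 = 7.494 mg/L.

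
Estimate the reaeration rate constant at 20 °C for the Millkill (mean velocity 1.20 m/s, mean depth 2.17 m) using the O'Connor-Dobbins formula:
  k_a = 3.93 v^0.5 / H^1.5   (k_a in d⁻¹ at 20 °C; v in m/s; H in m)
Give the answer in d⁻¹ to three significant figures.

k_a = 3.93 × 1.20^0.5 / 2.17^1.5 = 3.93 × 1.095 / 3.197 = 1.347 d⁻¹.

k_a ≈ 1.35 d⁻¹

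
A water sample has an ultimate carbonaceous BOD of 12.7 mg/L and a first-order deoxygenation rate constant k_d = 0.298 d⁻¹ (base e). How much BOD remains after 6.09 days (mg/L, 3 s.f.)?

L ≈ 2.07 mg/L

L_t = L₀ e^(−k_d t) = 12.7 × e^(−0.298×6.09) = 12.7 × 0.1629 = 2.068 mg/L.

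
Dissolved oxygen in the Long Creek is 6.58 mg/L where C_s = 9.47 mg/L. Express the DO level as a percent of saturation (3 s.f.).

69.5 % saturation

% saturation = C/C_s × 100 = 6.58/9.47 × 100 = 69.5 %.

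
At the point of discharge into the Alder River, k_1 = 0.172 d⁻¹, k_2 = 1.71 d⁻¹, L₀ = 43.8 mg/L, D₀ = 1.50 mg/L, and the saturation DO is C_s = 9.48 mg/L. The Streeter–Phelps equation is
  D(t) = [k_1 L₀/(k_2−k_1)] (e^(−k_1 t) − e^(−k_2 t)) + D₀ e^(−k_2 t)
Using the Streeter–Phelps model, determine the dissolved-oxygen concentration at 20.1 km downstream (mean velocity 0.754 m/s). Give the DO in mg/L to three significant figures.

DO ≈ 6.84 mg/L

Travel time t = x/v = 20.1 km / (0.754 m/s) = 20100 m / 0.754 m/s = 26660 s = 0.3085 d.
k_1 L₀/(k_2−k_1) = 0.172×43.8/(1.71−0.172) = 7.534/1.538 = 4.898 mg/L.
e^(−k_1 t) = e^(−0.172×0.3085) = 0.9483; e^(−k_2 t) = e^(−1.71×0.3085) = 0.5900.
D = 4.898 × (0.9483 − 0.5900) + 1.50 × 0.5900 = 1.755 + 0.8850 = 2.640 mg/L.
DO = C_s − D = 9.48 − 2.640 = 6.840 mg/L.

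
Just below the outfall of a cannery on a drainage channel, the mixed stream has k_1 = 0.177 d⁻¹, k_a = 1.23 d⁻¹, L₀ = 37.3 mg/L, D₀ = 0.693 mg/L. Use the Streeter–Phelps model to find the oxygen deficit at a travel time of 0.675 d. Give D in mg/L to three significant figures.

D ≈ 3.13 mg/L

k_1 L₀/(k_a−k_1) = 0.177×37.3/(1.23−0.177) = 6.602/1.053 = 6.270 mg/L.
e^(−k_1 t) = e^(−0.177×0.6750) = 0.8874; e^(−k_a t) = e^(−1.23×0.6750) = 0.4359.
D = 6.270 × (0.8874 − 0.4359) + 0.693 × 0.4359 = 2.830 + 0.3021 = 3.133 mg/L.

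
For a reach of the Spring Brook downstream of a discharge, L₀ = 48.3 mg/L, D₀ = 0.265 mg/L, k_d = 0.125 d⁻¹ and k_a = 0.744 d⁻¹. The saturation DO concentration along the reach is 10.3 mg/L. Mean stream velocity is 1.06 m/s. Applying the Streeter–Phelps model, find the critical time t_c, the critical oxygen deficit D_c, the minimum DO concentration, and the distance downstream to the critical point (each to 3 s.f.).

t_c ≈ 2.84 d; D_c ≈ 5.69 mg/L; min DO ≈ 4.61 mg/L; x_c ≈ 260 km

t_c = [1/(k_a−k_d)] ln[(k_a/k_d)(1 − D₀(k_a−k_d)/(k_d L₀))]
= [1/(0.744−0.125)] ln[(0.744/0.125)(1 − 0.265×0.6190/(0.125×48.3))]
= (1/0.6190) ln[5.952 × 0.9728] = 1.616 × ln(5.790) = 1.616 × 1.756 = 2.837 d.
L(t_c) = L₀ e^(−k_d t_c) = 48.3 × 0.7014 = 33.88 mg/L, and at the critical point k_a D_c = k_d L, so D_c = (0.125/0.744) × 33.88 = 5.692 mg/L.
Minimum DO = C_s − D_c = 10.3 − 5.692 = 4.608 mg/L.
x_c = v t_c = 1.06 m/s × 2.837 d × 86400 s/d = 259800 m ≈ 260 km.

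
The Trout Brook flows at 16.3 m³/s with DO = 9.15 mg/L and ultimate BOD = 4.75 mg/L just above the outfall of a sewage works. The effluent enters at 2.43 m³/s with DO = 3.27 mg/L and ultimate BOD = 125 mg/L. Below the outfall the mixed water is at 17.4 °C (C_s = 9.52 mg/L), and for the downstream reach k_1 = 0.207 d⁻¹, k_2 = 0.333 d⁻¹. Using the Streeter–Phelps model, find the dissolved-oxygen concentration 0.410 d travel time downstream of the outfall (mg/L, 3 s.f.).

DO ≈ 6.99 mg/L

Mixed DO = (16.3×9.15 + 2.43×3.27)/(16.3+2.43) = 157.1/18.73 = 8.387 mg/L.
Mixed L₀ = (16.3×4.75 + 2.43×125)/(18.73) = 381.2/18.73 = 20.35 mg/L.
Initial deficit D₀ = C_s − DO₀ = 9.52 − 8.387 = 1.133 mg/L.
D(0.410) = [0.207×20.35/(0.333−0.207)](e^(−0.207×0.410) − e^(−0.333×0.410)) + 1.133 e^(−0.333×0.410)
= 33.43 × (0.9186 − 0.8724) + 1.133 × 0.8724 = 2.535 mg/L.
DO = 9.52 − 2.535 = 6.985 mg/L.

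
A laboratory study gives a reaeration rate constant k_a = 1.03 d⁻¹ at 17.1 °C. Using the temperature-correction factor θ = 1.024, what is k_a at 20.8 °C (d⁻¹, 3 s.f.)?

k_a(T₂) = k_a(T₁) · θ^(T₂−T₁) = 1.03 × 1.024^(20.8−17.1)
= 1.03 × 1.024^3.70 = 1.03 × 1.092 = 1.124 d⁻¹.

k_a ≈ 1.12 d⁻¹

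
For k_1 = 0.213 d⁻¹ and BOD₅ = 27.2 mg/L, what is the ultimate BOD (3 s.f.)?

L₀ ≈ 41.5 mg/L

BOD₅ = L₀(1 − e^(−5k_1)) ⇒ L₀ = BOD₅ / (1 − e^(−5×0.213))
= 27.2 / (1 − 0.3447) = 27.2 / 0.6553 = 41.51 mg/L.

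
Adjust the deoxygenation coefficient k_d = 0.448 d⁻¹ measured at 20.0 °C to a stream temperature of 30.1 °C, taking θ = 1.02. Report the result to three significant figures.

k_d ≈ 0.547 d⁻¹

k_d(T₂) = k_d(T₁) · θ^(T₂−T₁) = 0.448 × 1.02^(30.1−20.0)
= 0.448 × 1.02^10.1 = 0.448 × 1.221 = 0.5472 d⁻¹.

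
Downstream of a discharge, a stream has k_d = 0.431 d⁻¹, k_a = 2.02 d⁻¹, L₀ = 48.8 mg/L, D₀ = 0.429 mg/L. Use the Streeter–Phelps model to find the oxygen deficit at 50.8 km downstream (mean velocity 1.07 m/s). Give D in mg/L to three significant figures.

D ≈ 6.22 mg/L

Travel time t = x/v = 50.8 km / (1.07 m/s) = 50800 m / 1.07 m/s = 47480 s = 0.5495 d.
k_d L₀/(k_a−k_d) = 0.431×48.8/(2.02−0.431) = 21.03/1.589 = 13.24 mg/L.
e^(−k_d t) = e^(−0.431×0.5495) = 0.7891; e^(−k_a t) = e^(−2.02×0.5495) = 0.3296.
D = 13.24 × (0.7891 − 0.3296) + 0.429 × 0.3296 = 6.083 + 0.1414 = 6.224 mg/L.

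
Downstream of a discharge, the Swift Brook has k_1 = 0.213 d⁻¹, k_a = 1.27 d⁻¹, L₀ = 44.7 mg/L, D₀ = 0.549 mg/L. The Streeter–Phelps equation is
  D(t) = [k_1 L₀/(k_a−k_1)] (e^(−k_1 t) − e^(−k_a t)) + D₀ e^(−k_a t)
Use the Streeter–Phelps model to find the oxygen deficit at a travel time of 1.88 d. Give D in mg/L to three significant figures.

k_1 L₀/(k_a−k_1) = 0.213×44.7/(1.27−0.213) = 9.521/1.057 = 9.008 mg/L.
e^(−k_1 t) = e^(−0.213×1.880) = 0.6700; e^(−k_a t) = e^(−1.27×1.880) = 0.09185.
D = 9.008 × (0.6700 − 0.09185) + 0.549 × 0.09185 = 5.208 + 0.05043 = 5.258 mg/L.

D ≈ 5.26 mg/L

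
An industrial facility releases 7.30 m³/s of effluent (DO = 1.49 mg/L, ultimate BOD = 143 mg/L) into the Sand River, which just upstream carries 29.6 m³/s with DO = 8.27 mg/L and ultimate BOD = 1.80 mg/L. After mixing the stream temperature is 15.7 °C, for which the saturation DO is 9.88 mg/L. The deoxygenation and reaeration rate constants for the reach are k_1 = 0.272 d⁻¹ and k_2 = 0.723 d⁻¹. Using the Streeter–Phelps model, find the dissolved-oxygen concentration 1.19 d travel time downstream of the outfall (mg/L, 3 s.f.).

Mixed DO = (29.6×8.27 + 7.30×1.49)/(29.6+7.30) = 255.7/36.90 = 6.929 mg/L.
Mixed L₀ = (29.6×1.80 + 7.30×143)/(36.90) = 1097/36.90 = 29.73 mg/L.
Initial deficit D₀ = C_s − DO₀ = 9.88 − 6.929 = 2.951 mg/L.
D(1.19) = [0.272×29.73/(0.723−0.272)](e^(−0.272×1.19) − e^(−0.723×1.19)) + 2.951 e^(−0.723×1.19)
= 17.93 × (0.7235 − 0.4230) + 2.951 × 0.4230 = 6.637 mg/L.
DO = 9.88 − 6.637 = 3.243 mg/L.

DO ≈ 3.24 mg/L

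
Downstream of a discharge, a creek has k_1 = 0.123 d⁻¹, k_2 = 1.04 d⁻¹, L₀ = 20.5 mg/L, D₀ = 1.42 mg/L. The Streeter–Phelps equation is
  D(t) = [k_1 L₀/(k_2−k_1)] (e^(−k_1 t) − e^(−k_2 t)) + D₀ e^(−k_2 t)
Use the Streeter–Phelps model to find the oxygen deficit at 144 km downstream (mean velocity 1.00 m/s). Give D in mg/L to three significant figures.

Travel time t = x/v = 144 km / (1.00 m/s) = 144000 m / 1.00 m/s = 144000 s = 1.667 d.
k_1 L₀/(k_2−k_1) = 0.123×20.5/(1.04−0.123) = 2.522/0.9170 = 2.750 mg/L.
e^(−k_1 t) = e^(−0.123×1.667) = 0.8146; e^(−k_2 t) = e^(−1.04×1.667) = 0.1767.
D = 2.750 × (0.8146 − 0.1767) + 1.42 × 0.1767 = 1.754 + 0.2509 = 2.005 mg/L.

D ≈ 2.01 mg/L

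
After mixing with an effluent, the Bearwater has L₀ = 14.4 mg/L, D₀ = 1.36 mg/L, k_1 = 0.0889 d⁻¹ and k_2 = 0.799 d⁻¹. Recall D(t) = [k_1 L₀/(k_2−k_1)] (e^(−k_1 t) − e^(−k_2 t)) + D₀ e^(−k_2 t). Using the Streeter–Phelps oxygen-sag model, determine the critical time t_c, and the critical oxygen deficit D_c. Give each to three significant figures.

With k_2/k_1 = 8.988 and 1 − D₀(k_2−k_1)/(k_1 L₀) = 0.2456,
t_c = ln(8.988 × 0.2456) / (0.799 − 0.0889) = ln(2.207) / 0.7101 = 0.7919/0.7101 = 1.115 d.
D_c = (k_1/k_2) L₀ e^(−k_1 t_c) = (0.0889/0.799) × 14.4 × e^(−0.0889×1.115) = 0.1113 × 14.4 × 0.9056 = 1.451 mg/L.

t_c ≈ 1.12 d; D_c ≈ 1.45 mg/L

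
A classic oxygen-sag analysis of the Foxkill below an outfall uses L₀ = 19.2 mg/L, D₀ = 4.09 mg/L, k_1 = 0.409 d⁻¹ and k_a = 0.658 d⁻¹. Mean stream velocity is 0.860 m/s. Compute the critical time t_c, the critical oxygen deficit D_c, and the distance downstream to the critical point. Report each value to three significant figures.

t_c ≈ 1.35 d; D_c ≈ 6.87 mg/L; x_c ≈ 100 km

t_c = [1/(k_a−k_1)] ln[(k_a/k_1)(1 − D₀(k_a−k_1)/(k_1 L₀))]
= [1/(0.658−0.409)] ln[(0.658/0.409)(1 − 4.09×0.2490/(0.409×19.2))]
= (1/0.2490) ln[1.609 × 0.8703] = 4.016 × ln(1.400) = 4.016 × 0.3366 = 1.352 d.
L(t_c) = L₀ e^(−k_1 t_c) = 19.2 × 0.5753 = 11.05 mg/L, and at the critical point k_a D_c = k_1 L, so D_c = (0.409/0.658) × 11.05 = 6.866 mg/L.
x_c = v t_c = 0.860 m/s × 1.352 d × 86400 s/d = 100400 m ≈ 100 km.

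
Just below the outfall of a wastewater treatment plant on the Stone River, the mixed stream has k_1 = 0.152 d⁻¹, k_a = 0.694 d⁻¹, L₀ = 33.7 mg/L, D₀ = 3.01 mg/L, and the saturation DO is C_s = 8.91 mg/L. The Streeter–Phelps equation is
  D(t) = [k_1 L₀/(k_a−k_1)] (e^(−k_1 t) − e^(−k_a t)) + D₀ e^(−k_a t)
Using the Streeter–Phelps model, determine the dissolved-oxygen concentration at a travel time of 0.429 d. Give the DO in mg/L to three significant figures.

k_1 L₀/(k_a−k_1) = 0.152×33.7/(0.694−0.152) = 5.122/0.5420 = 9.451 mg/L.
e^(−k_1 t) = e^(−0.152×0.4290) = 0.9369; e^(−k_a t) = e^(−0.694×0.4290) = 0.7425.
D = 9.451 × (0.9369 − 0.7425) + 3.01 × 0.7425 = 1.837 + 2.235 = 4.072 mg/L.
DO = C_s − D = 8.91 − 4.072 = 4.838 mg/L.

DO ≈ 4.84 mg/L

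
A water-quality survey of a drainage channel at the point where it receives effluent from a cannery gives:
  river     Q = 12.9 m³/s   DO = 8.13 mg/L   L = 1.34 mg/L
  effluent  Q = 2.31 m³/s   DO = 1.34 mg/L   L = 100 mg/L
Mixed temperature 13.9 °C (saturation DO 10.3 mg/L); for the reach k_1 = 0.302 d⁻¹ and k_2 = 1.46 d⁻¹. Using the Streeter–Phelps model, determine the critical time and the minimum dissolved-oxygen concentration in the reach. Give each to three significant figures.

t_c ≈ 0.157 d; minimum DO ≈ 7.08 mg/L

Mixed DO = (12.9×8.13 + 2.31×1.34)/(12.9+2.31) = 108.0/15.21 = 7.099 mg/L.
Mixed L₀ = (12.9×1.34 + 2.31×100)/(15.21) = 248.3/15.21 = 16.32 mg/L.
Initial deficit D₀ = C_s − DO₀ = 10.3 − 7.099 = 3.201 mg/L.
t_c = (1/1.158) ln[(1.46/0.302)(1 − 3.201×1.158/(0.302×16.32))] = 0.8636 × ln(1.199) = 0.1568 d.
D_c = (0.302/1.46) × 16.32 × e^(−0.302×0.1568) = 0.2068 × 16.32 × 0.9537 = 3.220 mg/L.
Minimum DO = 10.3 − 3.220 = 7.080 mg/L.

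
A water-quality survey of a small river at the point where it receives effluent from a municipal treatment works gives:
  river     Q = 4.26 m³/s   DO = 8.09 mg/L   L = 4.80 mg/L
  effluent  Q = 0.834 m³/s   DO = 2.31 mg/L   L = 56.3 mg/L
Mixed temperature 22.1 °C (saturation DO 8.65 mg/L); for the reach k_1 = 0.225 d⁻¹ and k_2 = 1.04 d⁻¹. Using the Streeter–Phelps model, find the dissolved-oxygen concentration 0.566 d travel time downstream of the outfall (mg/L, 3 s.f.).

DO ≈ 6.63 mg/L

Mixed DO = (4.26×8.09 + 0.834×2.31)/(4.26+0.834) = 36.39/5.094 = 7.144 mg/L.
Mixed L₀ = (4.26×4.80 + 0.834×56.3)/(5.094) = 67.40/5.094 = 13.23 mg/L.
Initial deficit D₀ = C_s − DO₀ = 8.65 − 7.144 = 1.506 mg/L.
D(0.566) = [0.225×13.23/(1.04−0.225)](e^(−0.225×0.566) − e^(−1.04×0.566)) + 1.506 e^(−1.04×0.566)
= 3.653 × (0.8804 − 0.5551) + 1.506 × 0.5551 = 2.025 mg/L.
DO = 8.65 − 2.025 = 6.625 mg/L.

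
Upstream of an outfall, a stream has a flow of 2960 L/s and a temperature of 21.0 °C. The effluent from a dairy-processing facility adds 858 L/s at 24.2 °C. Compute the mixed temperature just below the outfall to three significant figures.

21.7 °C

Flow-weighted mixing: C = (Q_r C_r + Q_w C_w)/(Q_r + Q_w)
= (2960×21.0 + 858×24.2)/(2960 + 858) = 82920/3818 = 21.72 °C.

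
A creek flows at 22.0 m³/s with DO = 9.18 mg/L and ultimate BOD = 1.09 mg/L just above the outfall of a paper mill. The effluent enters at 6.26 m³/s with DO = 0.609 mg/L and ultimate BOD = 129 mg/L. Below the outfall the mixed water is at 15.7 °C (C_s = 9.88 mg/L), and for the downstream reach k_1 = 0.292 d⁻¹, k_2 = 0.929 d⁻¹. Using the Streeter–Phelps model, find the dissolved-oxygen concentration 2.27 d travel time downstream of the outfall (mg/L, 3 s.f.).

DO ≈ 4.25 mg/L

Mixed DO = (22.0×9.18 + 6.26×0.609)/(22.0+6.26) = 205.8/28.26 = 7.281 mg/L.
Mixed L₀ = (22.0×1.09 + 6.26×129)/(28.26) = 831.5/28.26 = 29.42 mg/L.
Initial deficit D₀ = C_s − DO₀ = 9.88 − 7.281 = 2.599 mg/L.
D(2.27) = [0.292×29.42/(0.929−0.292)](e^(−0.292×2.27) − e^(−0.929×2.27)) + 2.599 e^(−0.929×2.27)
= 13.49 × (0.5154 − 0.1214) + 2.599 × 0.1214 = 5.630 mg/L.
DO = 9.88 − 5.630 = 4.250 mg/L.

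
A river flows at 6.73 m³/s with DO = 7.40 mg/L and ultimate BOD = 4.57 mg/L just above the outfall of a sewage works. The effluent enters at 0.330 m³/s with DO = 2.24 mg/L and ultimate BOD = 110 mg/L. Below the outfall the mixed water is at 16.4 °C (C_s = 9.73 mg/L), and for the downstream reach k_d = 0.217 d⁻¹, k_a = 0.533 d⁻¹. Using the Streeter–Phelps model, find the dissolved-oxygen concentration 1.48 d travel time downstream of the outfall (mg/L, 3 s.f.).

Mixed DO = (6.73×7.40 + 0.330×2.24)/(6.73+0.330) = 50.54/7.060 = 7.159 mg/L.
Mixed L₀ = (6.73×4.57 + 0.330×110)/(7.060) = 67.06/7.060 = 9.498 mg/L.
Initial deficit D₀ = C_s − DO₀ = 9.73 − 7.159 = 2.571 mg/L.
D(1.48) = [0.217×9.498/(0.533−0.217)](e^(−0.217×1.48) − e^(−0.533×1.48)) + 2.571 e^(−0.533×1.48)
= 6.522 × (0.7253 − 0.4544) + 2.571 × 0.4544 = 2.935 mg/L.
DO = 9.73 − 2.935 = 6.795 mg/L.

DO ≈ 6.79 mg/L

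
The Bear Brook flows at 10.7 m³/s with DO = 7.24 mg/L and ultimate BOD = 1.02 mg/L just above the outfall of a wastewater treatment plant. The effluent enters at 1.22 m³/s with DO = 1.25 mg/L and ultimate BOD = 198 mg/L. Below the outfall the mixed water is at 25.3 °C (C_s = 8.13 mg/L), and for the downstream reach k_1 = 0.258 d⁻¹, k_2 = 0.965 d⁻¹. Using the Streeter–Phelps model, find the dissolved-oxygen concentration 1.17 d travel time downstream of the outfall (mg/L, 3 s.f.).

Mixed DO = (10.7×7.24 + 1.22×1.25)/(10.7+1.22) = 78.99/11.92 = 6.627 mg/L.
Mixed L₀ = (10.7×1.02 + 1.22×198)/(11.92) = 252.5/11.92 = 21.18 mg/L.
Initial deficit D₀ = C_s − DO₀ = 8.13 − 6.627 = 1.503 mg/L.
D(1.17) = [0.258×21.18/(0.965−0.258)](e^(−0.258×1.17) − e^(−0.965×1.17)) + 1.503 e^(−0.965×1.17)
= 7.729 × (0.7394 − 0.3233) + 1.503 × 0.3233 = 3.702 mg/L.
DO = 8.13 − 3.702 = 4.428 mg/L.

DO ≈ 4.43 mg/L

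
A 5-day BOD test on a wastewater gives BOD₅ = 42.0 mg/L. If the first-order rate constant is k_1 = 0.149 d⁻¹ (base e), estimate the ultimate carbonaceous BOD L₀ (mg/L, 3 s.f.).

BOD₅ = L₀(1 − e^(−5k_1)) ⇒ L₀ = BOD₅ / (1 − e^(−5×0.149))
= 42.0 / (1 − 0.4747) = 42.0 / 0.5253 = 79.96 mg/L.

L₀ ≈ 80.0 mg/L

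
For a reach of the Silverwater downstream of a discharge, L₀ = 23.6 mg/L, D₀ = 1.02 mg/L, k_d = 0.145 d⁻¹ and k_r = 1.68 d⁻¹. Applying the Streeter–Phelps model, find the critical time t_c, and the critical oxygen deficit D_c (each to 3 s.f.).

t_c ≈ 1.20 d; D_c ≈ 1.71 mg/L

With k_r/k_d = 11.59 and 1 − D₀(k_r−k_d)/(k_d L₀) = 0.5425,
t_c = ln(11.59 × 0.5425) / (1.68 − 0.145) = ln(6.285) / 1.535 = 1.838/1.535 = 1.198 d.
D_c = (k_d/k_r) L₀ e^(−k_d t_c) = (0.145/1.68) × 23.6 × e^(−0.145×1.198) = 0.08631 × 23.6 × 0.8406 = 1.712 mg/L.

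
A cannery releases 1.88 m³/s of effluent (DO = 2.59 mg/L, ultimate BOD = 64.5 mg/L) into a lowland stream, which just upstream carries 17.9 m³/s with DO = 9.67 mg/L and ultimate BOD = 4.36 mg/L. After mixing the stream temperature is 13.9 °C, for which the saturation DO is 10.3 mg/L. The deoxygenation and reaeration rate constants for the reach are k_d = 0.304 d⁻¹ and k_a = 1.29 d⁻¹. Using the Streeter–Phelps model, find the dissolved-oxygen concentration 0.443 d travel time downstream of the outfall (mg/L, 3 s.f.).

DO ≈ 8.60 mg/L

Mixed DO = (17.9×9.67 + 1.88×2.59)/(17.9+1.88) = 178.0/19.78 = 8.997 mg/L.
Mixed L₀ = (17.9×4.36 + 1.88×64.5)/(19.78) = 199.3/19.78 = 10.08 mg/L.
Initial deficit D₀ = C_s − DO₀ = 10.3 − 8.997 = 1.303 mg/L.
D(0.443) = [0.304×10.08/(1.29−0.304)](e^(−0.304×0.443) − e^(−1.29×0.443)) + 1.303 e^(−1.29×0.443)
= 3.107 × (0.8740 − 0.5647) + 1.303 × 0.5647 = 1.697 mg/L.
DO = 10.3 − 1.697 = 8.603 mg/L.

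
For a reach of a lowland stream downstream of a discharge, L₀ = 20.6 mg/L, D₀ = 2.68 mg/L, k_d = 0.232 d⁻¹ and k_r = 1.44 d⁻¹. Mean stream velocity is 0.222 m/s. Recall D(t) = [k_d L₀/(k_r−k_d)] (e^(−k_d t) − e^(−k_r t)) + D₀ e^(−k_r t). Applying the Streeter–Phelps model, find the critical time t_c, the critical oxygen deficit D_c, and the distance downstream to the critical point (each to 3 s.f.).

t_c ≈ 0.575 d; D_c ≈ 2.90 mg/L; x_c ≈ 11.0 km

With k_r/k_d = 6.207 and 1 − D₀(k_r−k_d)/(k_d L₀) = 0.3226,
t_c = ln(6.207 × 0.3226) / (1.44 − 0.232) = ln(2.002) / 1.208 = 0.6943/1.208 = 0.5748 d.
D_c = (k_d/k_r) L₀ e^(−k_d t_c) = (0.232/1.44) × 20.6 × e^(−0.232×0.5748) = 0.1611 × 20.6 × 0.8752 = 2.905 mg/L.
x_c = v t_c = 0.222 m/s × 0.5748 d × 86400 s/d = 11020 m ≈ 11.0 km.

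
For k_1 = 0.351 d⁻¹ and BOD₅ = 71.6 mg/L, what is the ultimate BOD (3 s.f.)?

L₀ ≈ 86.6 mg/L

BOD₅ = L₀(1 − e^(−5k_1)) ⇒ L₀ = BOD₅ / (1 − e^(−5×0.351))
= 71.6 / (1 − 0.1729) = 71.6 / 0.8271 = 86.57 mg/L.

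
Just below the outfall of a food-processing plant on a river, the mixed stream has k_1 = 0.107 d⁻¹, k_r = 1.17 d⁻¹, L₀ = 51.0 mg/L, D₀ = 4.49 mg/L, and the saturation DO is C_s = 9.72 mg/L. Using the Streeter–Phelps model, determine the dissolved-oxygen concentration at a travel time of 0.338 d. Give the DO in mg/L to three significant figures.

k_1 L₀/(k_r−k_1) = 0.107×51.0/(1.17−0.107) = 5.457/1.063 = 5.134 mg/L.
e^(−k_1 t) = e^(−0.107×0.3380) = 0.9645; e^(−k_r t) = e^(−1.17×0.3380) = 0.6734.
D = 5.134 × (0.9645 − 0.6734) + 4.49 × 0.6734 = 1.494 + 3.023 = 4.518 mg/L.
DO = C_s − D = 9.72 − 4.518 = 5.202 mg/L.

DO ≈ 5.20 mg/L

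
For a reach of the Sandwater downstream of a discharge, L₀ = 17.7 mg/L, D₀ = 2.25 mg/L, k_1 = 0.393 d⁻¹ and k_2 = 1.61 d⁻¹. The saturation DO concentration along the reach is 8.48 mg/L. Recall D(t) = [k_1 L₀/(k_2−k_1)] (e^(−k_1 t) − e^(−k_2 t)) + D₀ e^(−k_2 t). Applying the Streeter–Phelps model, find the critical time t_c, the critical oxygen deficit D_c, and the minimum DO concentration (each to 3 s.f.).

With k_2/k_1 = 4.097 and 1 − D₀(k_2−k_1)/(k_1 L₀) = 0.6064,
t_c = ln(4.097 × 0.6064) / (1.61 − 0.393) = ln(2.484) / 1.217 = 0.9099/1.217 = 0.7476 d.
L(t_c) = L₀ e^(−k_1 t_c) = 17.7 × 0.7454 = 13.19 mg/L, and at the critical point k_2 D_c = k_1 L, so D_c = (0.393/1.61) × 13.19 = 3.221 mg/L.
Minimum DO = C_s − D_c = 8.48 − 3.221 = 5.259 mg/L.

t_c ≈ 0.748 d; D_c ≈ 3.22 mg/L; min DO ≈ 5.26 mg/L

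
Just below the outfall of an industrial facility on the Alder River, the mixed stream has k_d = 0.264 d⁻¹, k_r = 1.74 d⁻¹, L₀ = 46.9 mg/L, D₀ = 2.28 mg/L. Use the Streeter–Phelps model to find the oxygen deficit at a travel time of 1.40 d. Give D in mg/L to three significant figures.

k_d L₀/(k_r−k_d) = 0.264×46.9/(1.74−0.264) = 12.38/1.476 = 8.389 mg/L.
e^(−k_d t) = e^(−0.264×1.400) = 0.6910; e^(−k_r t) = e^(−1.74×1.400) = 0.08751.
D = 8.389 × (0.6910 − 0.08751) + 2.28 × 0.08751 = 5.063 + 0.1995 = 5.262 mg/L.

D ≈ 5.26 mg/L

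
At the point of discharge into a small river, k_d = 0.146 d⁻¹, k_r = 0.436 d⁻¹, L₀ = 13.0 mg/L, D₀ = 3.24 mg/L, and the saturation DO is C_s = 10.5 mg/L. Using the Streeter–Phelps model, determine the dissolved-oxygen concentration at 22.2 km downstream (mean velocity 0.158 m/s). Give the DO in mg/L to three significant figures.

Travel time t = x/v = 22.2 km / (0.158 m/s) = 22200 m / 0.158 m/s = 140500 s = 1.626 d.
k_d L₀/(k_r−k_d) = 0.146×13.0/(0.436−0.146) = 1.898/0.2900 = 6.545 mg/L.
e^(−k_d t) = e^(−0.146×1.626) = 0.7887; e^(−k_r t) = e^(−0.436×1.626) = 0.4921.
D = 6.545 × (0.7887 − 0.4921) + 3.24 × 0.4921 = 1.941 + 1.594 = 3.535 mg/L.
DO = C_s − D = 10.5 − 3.535 = 6.965 mg/L.

DO ≈ 6.96 mg/L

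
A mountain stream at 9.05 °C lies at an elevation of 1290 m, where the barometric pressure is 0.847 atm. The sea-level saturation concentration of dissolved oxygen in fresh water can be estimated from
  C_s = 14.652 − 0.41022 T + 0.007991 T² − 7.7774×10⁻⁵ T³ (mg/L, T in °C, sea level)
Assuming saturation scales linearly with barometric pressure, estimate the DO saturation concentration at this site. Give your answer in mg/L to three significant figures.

C_s ≈ 9.77 mg/L

At sea level: C_s = 14.652 − 0.41022×9.05 + 0.007991×9.05² − 7.7774×10⁻⁵×9.05³ = 11.54 mg/L.
Pressure correction: C_s' = 11.54 × 0.847 = 9.771 mg/L.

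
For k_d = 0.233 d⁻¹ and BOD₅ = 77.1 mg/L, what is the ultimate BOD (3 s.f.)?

BOD₅ = L₀(1 − e^(−5k_d)) ⇒ L₀ = BOD₅ / (1 − e^(−5×0.233))
= 77.1 / (1 − 0.3119) = 77.1 / 0.6881 = 112.1 mg/L.

L₀ ≈ 112 mg/L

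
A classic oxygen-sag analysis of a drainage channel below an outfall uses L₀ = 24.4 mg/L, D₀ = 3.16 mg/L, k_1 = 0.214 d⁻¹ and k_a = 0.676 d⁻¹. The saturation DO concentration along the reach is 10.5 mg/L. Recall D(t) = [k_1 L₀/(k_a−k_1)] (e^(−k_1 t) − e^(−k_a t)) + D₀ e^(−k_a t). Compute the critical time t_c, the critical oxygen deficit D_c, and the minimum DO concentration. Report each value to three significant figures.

At the critical point dD/dt = 0, so k_1 L₀ e^(−k_1 t) = k_a D. Substituting D(t) from the Streeter–Phelps equation and solving for t gives
t_c = ln[(k_a/k_1)(1 − D₀(k_a−k_1)/(k_1 L₀))] / (k_a−k_1).
Here k_a−k_1 = 0.4620 d⁻¹ and 1 − D₀(k_a−k_1)/(k_1 L₀) = 1 − 3.16×0.4620/(0.214×24.4) = 0.7204, so
t_c = ln(3.159 × 0.7204) / 0.4620 = 0.8223 / 0.4620 = 1.780 d.
D_c = (k_1/k_a) L₀ e^(−k_1 t_c) = (0.214/0.676) × 24.4 × e^(−0.214×1.780) = 0.3166 × 24.4 × 0.6833 = 5.278 mg/L.
Minimum DO = C_s − D_c = 10.5 − 5.278 = 5.222 mg/L.

t_c ≈ 1.78 d; D_c ≈ 5.28 mg/L; min DO ≈ 5.22 mg/L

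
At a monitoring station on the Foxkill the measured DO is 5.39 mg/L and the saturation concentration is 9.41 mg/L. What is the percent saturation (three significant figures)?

% saturation = C/C_s × 100 = 5.39/9.41 × 100 = 57.3 %.

57.3 % saturation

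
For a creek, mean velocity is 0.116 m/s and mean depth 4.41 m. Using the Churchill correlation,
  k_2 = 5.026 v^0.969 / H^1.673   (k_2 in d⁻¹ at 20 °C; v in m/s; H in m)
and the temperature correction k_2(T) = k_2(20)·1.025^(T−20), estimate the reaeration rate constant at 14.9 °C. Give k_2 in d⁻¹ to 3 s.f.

k_2(20) = 5.026 × 0.116^0.969 / 4.41^1.673 = 5.026 × 0.1240 / 11.97 = 0.05206 d⁻¹.
k_2(14.9) = 0.05206 × 1.025^(14.9−20) = 0.05206 × 0.8817 = 0.04590 d⁻¹.

k_2 ≈ 0.0459 d⁻¹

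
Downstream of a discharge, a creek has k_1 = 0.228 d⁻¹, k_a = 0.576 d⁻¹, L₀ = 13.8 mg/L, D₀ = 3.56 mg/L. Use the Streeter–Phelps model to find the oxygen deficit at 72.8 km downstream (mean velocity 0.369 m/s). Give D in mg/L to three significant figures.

Travel time t = x/v = 72.8 km / (0.369 m/s) = 72800 m / 0.369 m/s = 197300 s = 2.283 d.
k_1 L₀/(k_a−k_1) = 0.228×13.8/(0.576−0.228) = 3.146/0.3480 = 9.041 mg/L.
e^(−k_1 t) = e^(−0.228×2.283) = 0.5941; e^(−k_a t) = e^(−0.576×2.283) = 0.2684.
D = 9.041 × (0.5941 − 0.2684) + 3.56 × 0.2684 = 2.945 + 0.9555 = 3.901 mg/L.

D ≈ 3.90 mg/L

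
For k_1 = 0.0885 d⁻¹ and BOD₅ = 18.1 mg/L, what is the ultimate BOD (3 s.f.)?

BOD₅ = L₀(1 − e^(−5k_1)) ⇒ L₀ = BOD₅ / (1 − e^(−5×0.0885))
= 18.1 / (1 − 0.6424) = 18.1 / 0.3576 = 50.62 mg/L.

L₀ ≈ 50.6 mg/L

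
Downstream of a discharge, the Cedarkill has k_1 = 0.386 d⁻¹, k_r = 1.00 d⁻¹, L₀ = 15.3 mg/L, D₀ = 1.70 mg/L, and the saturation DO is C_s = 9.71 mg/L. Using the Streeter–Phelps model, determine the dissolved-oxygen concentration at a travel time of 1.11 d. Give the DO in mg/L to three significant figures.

k_1 L₀/(k_r−k_1) = 0.386×15.3/(1.00−0.386) = 5.906/0.6140 = 9.619 mg/L.
e^(−k_1 t) = e^(−0.386×1.110) = 0.6515; e^(−k_r t) = e^(−1.00×1.110) = 0.3296.
D = 9.619 × (0.6515 − 0.3296) + 1.70 × 0.3296 = 3.097 + 0.5603 = 3.657 mg/L.
DO = C_s − D = 9.71 − 3.657 = 6.053 mg/L.

DO ≈ 6.05 mg/L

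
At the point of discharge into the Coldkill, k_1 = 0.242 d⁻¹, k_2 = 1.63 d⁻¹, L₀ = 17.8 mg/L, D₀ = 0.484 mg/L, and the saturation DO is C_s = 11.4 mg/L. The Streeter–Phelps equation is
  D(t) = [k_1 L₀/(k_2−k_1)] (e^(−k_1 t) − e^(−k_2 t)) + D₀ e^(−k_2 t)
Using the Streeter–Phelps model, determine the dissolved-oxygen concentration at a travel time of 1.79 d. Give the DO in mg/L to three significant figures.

k_1 L₀/(k_2−k_1) = 0.242×17.8/(1.63−0.242) = 4.308/1.388 = 3.103 mg/L.
e^(−k_1 t) = e^(−0.242×1.790) = 0.6484; e^(−k_2 t) = e^(−1.63×1.790) = 0.05406.
D = 3.103 × (0.6484 − 0.05406) + 0.484 × 0.05406 = 1.845 + 0.02616 = 1.871 mg/L.
DO = C_s − D = 11.4 − 1.871 = 9.529 mg/L.

DO ≈ 9.53 mg/L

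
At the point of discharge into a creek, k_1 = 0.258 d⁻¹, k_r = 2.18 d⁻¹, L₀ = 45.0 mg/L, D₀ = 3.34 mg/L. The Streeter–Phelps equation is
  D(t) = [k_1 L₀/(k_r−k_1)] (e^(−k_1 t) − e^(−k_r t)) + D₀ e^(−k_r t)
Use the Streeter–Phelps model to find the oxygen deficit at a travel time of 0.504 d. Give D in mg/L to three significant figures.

k_1 L₀/(k_r−k_1) = 0.258×45.0/(2.18−0.258) = 11.61/1.922 = 6.041 mg/L.
e^(−k_1 t) = e^(−0.258×0.5040) = 0.8781; e^(−k_r t) = e^(−2.18×0.5040) = 0.3333.
D = 6.041 × (0.8781 − 0.3333) + 3.34 × 0.3333 = 3.291 + 1.113 = 4.404 mg/L.

D ≈ 4.40 mg/L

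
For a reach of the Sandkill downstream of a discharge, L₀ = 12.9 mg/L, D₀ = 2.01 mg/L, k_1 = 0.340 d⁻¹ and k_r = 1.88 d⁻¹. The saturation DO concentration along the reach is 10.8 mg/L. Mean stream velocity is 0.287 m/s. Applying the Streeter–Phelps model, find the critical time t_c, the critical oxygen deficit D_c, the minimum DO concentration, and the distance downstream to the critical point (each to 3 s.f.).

t_c ≈ 0.316 d; D_c ≈ 2.10 mg/L; min DO ≈ 8.70 mg/L; x_c ≈ 7.84 km

At the critical point dD/dt = 0, so k_1 L₀ e^(−k_1 t) = k_r D. Substituting D(t) from the Streeter–Phelps equation and solving for t gives
t_c = ln[(k_r/k_1)(1 − D₀(k_r−k_1)/(k_1 L₀))] / (k_r−k_1).
Here k_r−k_1 = 1.540 d⁻¹ and 1 − D₀(k_r−k_1)/(k_1 L₀) = 1 − 2.01×1.540/(0.340×12.9) = 0.2943, so
t_c = ln(5.529 × 0.2943) / 1.540 = 0.4868 / 1.540 = 0.3161 d.
L(t_c) = L₀ e^(−k_1 t_c) = 12.9 × 0.8981 = 11.59 mg/L, and at the critical point k_r D_c = k_1 L, so D_c = (0.340/1.88) × 11.59 = 2.095 mg/L.
Minimum DO = C_s − D_c = 10.8 − 2.095 = 8.705 mg/L.
x_c = v t_c = 0.287 m/s × 0.3161 d × 86400 s/d = 7838 m ≈ 7.84 km.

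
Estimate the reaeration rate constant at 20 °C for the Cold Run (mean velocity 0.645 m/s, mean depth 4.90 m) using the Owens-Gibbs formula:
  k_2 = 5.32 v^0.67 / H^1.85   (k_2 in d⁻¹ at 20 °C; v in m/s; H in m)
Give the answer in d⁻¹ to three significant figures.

k_2 = 5.32 × 0.645^0.67 / 4.90^1.85 = 5.32 × 0.7454 / 18.92 = 0.2096 d⁻¹.

k_2 ≈ 0.210 d⁻¹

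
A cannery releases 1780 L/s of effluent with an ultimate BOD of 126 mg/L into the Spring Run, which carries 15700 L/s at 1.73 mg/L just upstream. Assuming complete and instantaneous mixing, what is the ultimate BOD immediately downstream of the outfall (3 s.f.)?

14.4 mg/L

Flow-weighted mixing: C = (Q_r C_r + Q_w C_w)/(Q_r + Q_w)
= (15700×1.73 + 1780×126)/(15700 + 1780) = 251400/17480 = 14.38 mg/L.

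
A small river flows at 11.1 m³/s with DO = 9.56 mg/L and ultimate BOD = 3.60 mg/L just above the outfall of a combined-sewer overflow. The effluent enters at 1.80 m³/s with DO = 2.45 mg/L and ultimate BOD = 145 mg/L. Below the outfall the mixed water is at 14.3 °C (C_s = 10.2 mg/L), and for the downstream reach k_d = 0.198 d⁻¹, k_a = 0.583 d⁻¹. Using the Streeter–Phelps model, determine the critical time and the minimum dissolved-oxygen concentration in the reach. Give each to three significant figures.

Mixed DO = (11.1×9.56 + 1.80×2.45)/(11.1+1.80) = 110.5/12.90 = 8.568 mg/L.
Mixed L₀ = (11.1×3.60 + 1.80×145)/(12.90) = 301.0/12.90 = 23.33 mg/L.
Initial deficit D₀ = C_s − DO₀ = 10.2 − 8.568 = 1.632 mg/L.
t_c = (1/0.3850) ln[(0.583/0.198)(1 − 1.632×0.3850/(0.198×23.33))] = 2.597 × ln(2.544) = 2.425 d.
D_c = (0.198/0.583) × 23.33 × e^(−0.198×2.425) = 0.3396 × 23.33 × 0.6187 = 4.902 mg/L.
Minimum DO = 10.2 − 4.902 = 5.298 mg/L.

t_c ≈ 2.43 d; minimum DO ≈ 5.30 mg/L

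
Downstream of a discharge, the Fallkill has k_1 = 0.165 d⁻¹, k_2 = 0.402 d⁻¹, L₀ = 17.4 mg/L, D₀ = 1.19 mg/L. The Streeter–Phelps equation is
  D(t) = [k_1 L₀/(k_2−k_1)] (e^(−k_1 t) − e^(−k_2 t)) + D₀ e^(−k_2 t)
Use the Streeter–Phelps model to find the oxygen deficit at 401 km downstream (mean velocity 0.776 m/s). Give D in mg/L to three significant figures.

D ≈ 3.53 mg/L

Travel time t = x/v = 401 km / (0.776 m/s) = 401000 m / 0.776 m/s = 516800 s = 5.981 d.
k_1 L₀/(k_2−k_1) = 0.165×17.4/(0.402−0.165) = 2.871/0.2370 = 12.11 mg/L.
e^(−k_1 t) = e^(−0.165×5.981) = 0.3727; e^(−k_2 t) = e^(−0.402×5.981) = 0.09033.
D = 12.11 × (0.3727 − 0.09033) + 1.19 × 0.09033 = 3.421 + 0.1075 = 3.529 mg/L.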